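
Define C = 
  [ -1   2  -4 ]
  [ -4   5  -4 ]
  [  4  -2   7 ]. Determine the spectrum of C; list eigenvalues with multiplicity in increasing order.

3, 3, 5

Characteristic polynomial: p(s) = s^3 - 11s^2 + 39s - 45 = (s - 5)(s - 3)^2.
Roots (with multiplicity): 3, 3, 5.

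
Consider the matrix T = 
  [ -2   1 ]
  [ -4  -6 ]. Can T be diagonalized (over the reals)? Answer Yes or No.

No

Characteristic polynomial: p(s) = s^2 + 8s + 16 = (s + 4)^2.
s = -4 has algebraic multiplicity 2; rank(T + 4I) = 1, so geometric multiplicity = 1.
Geometric multiplicity < algebraic multiplicity, so T is not diagonalizable.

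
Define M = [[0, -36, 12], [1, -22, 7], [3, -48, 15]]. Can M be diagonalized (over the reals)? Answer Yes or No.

Characteristic polynomial: p(t) = t^3 + 7t^2 + 6t = t(t + 1)(t + 6).
All 3 eigenvalues are distinct, so M is diagonalizable.

Yes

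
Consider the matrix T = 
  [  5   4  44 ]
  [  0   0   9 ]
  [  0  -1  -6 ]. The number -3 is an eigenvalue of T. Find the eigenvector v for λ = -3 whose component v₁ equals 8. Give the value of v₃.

-2

T + 3I = [[8, 4, 44], [0, 3, 9], [0, -1, -3]].
Solving (T + 3I)v = 0 gives the eigenspace spanned by (8, 6, -2).
With v₁ = 8, v = (8, 6, -2), so v₃ = -2.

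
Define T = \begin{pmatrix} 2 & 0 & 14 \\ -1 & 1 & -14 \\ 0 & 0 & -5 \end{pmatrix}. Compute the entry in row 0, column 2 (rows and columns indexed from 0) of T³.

Characteristic polynomial: μ^3 + 2μ^2 - 13μ + 10 = (μ - 2)(μ - 1)(μ + 5), so the eigenvalues are -5, 1, 2.
μ=-5: eigenvector (-2, 2, 1).
μ=1: eigenvector (0, 1, 0).
μ=2: eigenvector (1, -1, 0).
P = [[-2, 0, 1], [2, 1, -1], [1, 0, 0]], D = diag(-5, 1, 2), P⁻¹ = [[0, 0, 1], [1, 1, 0], [1, 0, 2]].
T³ = P·diag(-125, 1, 8)·P⁻¹ = [[8, 0, 266], [-7, 1, -266], [0, 0, -125]].
The requested entry is 266.

266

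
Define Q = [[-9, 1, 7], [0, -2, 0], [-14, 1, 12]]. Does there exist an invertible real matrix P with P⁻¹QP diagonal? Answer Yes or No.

Characteristic polynomial: p(t) = t^3 - t^2 - 16t - 20 = (t - 5)(t + 2)^2.
t = -2 has algebraic multiplicity 2; rank(Q + 2I) = 2, so geometric multiplicity = 1.
Geometric multiplicity < algebraic multiplicity, so Q is not diagonalizable.

No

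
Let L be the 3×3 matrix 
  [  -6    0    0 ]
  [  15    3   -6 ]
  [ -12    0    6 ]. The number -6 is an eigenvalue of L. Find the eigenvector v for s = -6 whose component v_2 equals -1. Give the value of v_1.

L + 6I = [[0, 0, 0], [15, 9, -6], [-12, 0, 12]].
Solving (L + 6I)v = 0 gives the eigenspace spanned by (1, -1, 1).
With v_2 = -1, v = (1, -1, 1), so v_1 = 1.

1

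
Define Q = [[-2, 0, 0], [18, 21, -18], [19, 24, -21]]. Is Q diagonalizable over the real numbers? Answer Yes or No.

Characteristic polynomial: p(s) = s^3 + 2s^2 - 9s - 18 = (s - 3)(s + 2)(s + 3).
All 3 eigenvalues are distinct, so Q is diagonalizable.

Yes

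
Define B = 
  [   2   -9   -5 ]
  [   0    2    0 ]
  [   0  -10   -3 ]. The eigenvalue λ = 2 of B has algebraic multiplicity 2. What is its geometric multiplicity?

B − 2I = [[0, -9, -5], [0, 0, 0], [0, -10, -5]].
This matrix has rank 2, so its null space has dimension 3 − 2 = 1.

1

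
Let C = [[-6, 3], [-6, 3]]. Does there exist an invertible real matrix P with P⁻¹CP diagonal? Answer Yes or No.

Characteristic polynomial: p(μ) = μ^2 + 3μ = μ(μ + 3).
All 2 eigenvalues are distinct, so C is diagonalizable.

Yes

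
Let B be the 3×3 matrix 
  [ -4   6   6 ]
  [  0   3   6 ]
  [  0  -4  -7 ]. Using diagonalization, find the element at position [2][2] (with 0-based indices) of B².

Characteristic polynomial: t^3 + 8t^2 + 19t + 12 = (t + 1)(t + 3)(t + 4), so the eigenvalues are -4, -3, -1.
t=-4: eigenvector (1, 0, 0).
t=-1: eigenvector (2, 3, -2).
t=-3: eigenvector (0, -1, 1).
P = [[1, 2, 0], [0, 3, -1], [0, -2, 1]], D = diag(-4, -1, -3), P⁻¹ = [[1, -2, -2], [0, 1, 1], [0, 2, 3]].
B² = P·diag(16, 1, 9)·P⁻¹ = [[16, -30, -30], [0, -15, -24], [0, 16, 25]].
The requested entry is 25.

25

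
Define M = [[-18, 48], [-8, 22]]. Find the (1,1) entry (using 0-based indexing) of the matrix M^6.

139840

Characteristic polynomial: s^2 - 4s - 12 = (s - 6)(s + 2), so the eigenvalues are -2, 6.
s=-2: eigenvector (3, 1).
s=6: eigenvector (2, 1).
P = [[3, 2], [1, 1]], D = diag(-2, 6), P⁻¹ = [[1, -2], [-1, 3]].
M⁶ = P·diag(64, 46656)·P⁻¹ = [[-93120, 279552], [-46592, 139840]].
The requested entry is 139840.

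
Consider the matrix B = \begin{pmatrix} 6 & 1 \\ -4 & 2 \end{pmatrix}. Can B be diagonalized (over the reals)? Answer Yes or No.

Characteristic polynomial: p(λ) = λ^2 - 8λ + 16 = (λ - 4)^2.
λ = 4 has algebraic multiplicity 2; rank(B − 4I) = 1, so geometric multiplicity = 1.
Geometric multiplicity < algebraic multiplicity, so B is not diagonalizable.

No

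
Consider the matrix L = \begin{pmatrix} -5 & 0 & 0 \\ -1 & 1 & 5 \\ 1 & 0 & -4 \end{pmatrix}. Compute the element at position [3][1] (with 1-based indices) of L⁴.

Characteristic polynomial: r^3 + 8r^2 + 11r - 20 = (r - 1)(r + 4)(r + 5), so the eigenvalues are -5, -4, 1.
r=-5: eigenvector (1, 1, -1).
r=1: eigenvector (0, 1, 0).
r=-4: eigenvector (0, -1, 1).
P = [[1, 0, 0], [1, 1, -1], [-1, 0, 1]], D = diag(-5, 1, -4), P⁻¹ = [[1, 0, 0], [0, 1, 1], [1, 0, 1]].
L⁴ = P·diag(625, 1, 256)·P⁻¹ = [[625, 0, 0], [369, 1, -255], [-369, 0, 256]].
The requested entry is -369.

-369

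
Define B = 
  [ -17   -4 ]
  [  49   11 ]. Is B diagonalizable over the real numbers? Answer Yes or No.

Characteristic polynomial: p(s) = s^2 + 6s + 9 = (s + 3)^2.
s = -3 has algebraic multiplicity 2; rank(B + 3I) = 1, so geometric multiplicity = 1.
Geometric multiplicity < algebraic multiplicity, so B is not diagonalizable.

No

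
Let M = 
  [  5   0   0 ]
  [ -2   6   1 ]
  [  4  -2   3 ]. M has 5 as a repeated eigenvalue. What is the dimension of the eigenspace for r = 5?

M − 5I = [[0, 0, 0], [-2, 1, 1], [4, -2, -2]].
This matrix has rank 1, so its null space has dimension 3 − 1 = 2.

2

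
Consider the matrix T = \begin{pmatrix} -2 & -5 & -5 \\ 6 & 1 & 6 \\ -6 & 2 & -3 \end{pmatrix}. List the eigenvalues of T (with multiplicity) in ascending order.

Characteristic polynomial: p(s) = s^3 + 4s^2 - 11s - 30 = (s - 3)(s + 2)(s + 5).
Roots (with multiplicity): -5, -2, 3.

-5, -2, 3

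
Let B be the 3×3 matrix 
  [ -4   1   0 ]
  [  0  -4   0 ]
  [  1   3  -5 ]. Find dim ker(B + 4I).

B + 4I = [[0, 1, 0], [0, 0, 0], [1, 3, -1]].
This matrix has rank 2, so its null space has dimension 3 − 2 = 1.

1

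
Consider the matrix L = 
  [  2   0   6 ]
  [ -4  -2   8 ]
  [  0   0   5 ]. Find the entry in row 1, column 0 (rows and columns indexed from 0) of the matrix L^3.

-16

Characteristic polynomial: μ^3 - 5μ^2 - 4μ + 20 = (μ - 5)(μ - 2)(μ + 2), so the eigenvalues are -2, 2, 5.
μ=2: eigenvector (1, -1, 0).
μ=-2: eigenvector (0, 1, 0).
μ=5: eigenvector (2, 0, 1).
P = [[1, 0, 2], [-1, 1, 0], [0, 0, 1]], D = diag(2, -2, 5), P⁻¹ = [[1, 0, -2], [1, 1, -2], [0, 0, 1]].
L³ = P·diag(8, -8, 125)·P⁻¹ = [[8, 0, 234], [-16, -8, 32], [0, 0, 125]].
The requested entry is -16.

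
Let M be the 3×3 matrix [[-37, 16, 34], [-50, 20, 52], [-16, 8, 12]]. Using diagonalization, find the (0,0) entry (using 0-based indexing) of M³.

Characteristic polynomial: μ^3 + 5μ^2 - 16μ - 80 = (μ - 4)(μ + 4)(μ + 5), so the eigenvalues are -5, -4, 4.
μ=4: eigenvector (2, 3, 1).
μ=-5: eigenvector (1, 2, 0).
μ=-4: eigenvector (2, 2, 1).
P = [[2, 1, 2], [3, 2, 2], [1, 0, 1]], D = diag(4, -5, -4), P⁻¹ = [[-2, 1, 2], [1, 0, -2], [2, -1, -1]].
M³ = P·diag(64, -125, -64)·P⁻¹ = [[-637, 256, 634], [-890, 320, 1012], [-256, 128, 192]].
The requested entry is -637.

-637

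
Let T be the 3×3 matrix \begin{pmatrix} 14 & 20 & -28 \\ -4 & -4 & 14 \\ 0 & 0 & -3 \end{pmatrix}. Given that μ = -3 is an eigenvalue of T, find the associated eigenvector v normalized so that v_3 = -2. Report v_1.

T + 3I = [[17, 20, -28], [-4, -1, 14], [0, 0, 0]].
Solving (T + 3I)v = 0 gives the eigenspace spanned by (-8, 4, -2).
With v_3 = -2, v = (-8, 4, -2), so v_1 = -8.

-8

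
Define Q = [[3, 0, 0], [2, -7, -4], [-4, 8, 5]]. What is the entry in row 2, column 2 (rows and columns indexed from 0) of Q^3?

29

Characteristic polynomial: s^3 - s^2 - 9s + 9 = (s - 3)(s - 1)(s + 3), so the eigenvalues are -3, 1, 3.
s=3: eigenvector (1, 1, -2).
s=-3: eigenvector (0, 1, -1).
s=1: eigenvector (0, -1, 2).
P = [[1, 0, 0], [1, 1, -1], [-2, -1, 2]], D = diag(3, -3, 1), P⁻¹ = [[1, 0, 0], [0, 2, 1], [1, 1, 1]].
Q³ = P·diag(27, -27, 1)·P⁻¹ = [[27, 0, 0], [26, -55, -28], [-52, 56, 29]].
The requested entry is 29.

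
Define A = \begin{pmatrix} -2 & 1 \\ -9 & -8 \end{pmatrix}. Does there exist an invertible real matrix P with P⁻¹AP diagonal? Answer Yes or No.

No

Characteristic polynomial: p(r) = r^2 + 10r + 25 = (r + 5)^2.
r = -5 has algebraic multiplicity 2; rank(A + 5I) = 1, so geometric multiplicity = 1.
Geometric multiplicity < algebraic multiplicity, so A is not diagonalizable.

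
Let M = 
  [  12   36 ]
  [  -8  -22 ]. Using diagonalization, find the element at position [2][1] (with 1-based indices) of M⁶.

170240

Characteristic polynomial: t^2 + 10t + 24 = (t + 4)(t + 6), so the eigenvalues are -6, -4.
t=-6: eigenvector (-2, 1).
t=-4: eigenvector (9, -4).
P = [[-2, 9], [1, -4]], D = diag(-6, -4), P⁻¹ = [[4, 9], [1, 2]].
M⁶ = P·diag(46656, 4096)·P⁻¹ = [[-336384, -766080], [170240, 387136]].
The requested entry is 170240.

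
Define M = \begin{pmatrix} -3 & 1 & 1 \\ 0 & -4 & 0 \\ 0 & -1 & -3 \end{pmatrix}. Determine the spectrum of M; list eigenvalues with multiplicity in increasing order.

-4, -3, -3

Characteristic polynomial: p(r) = r^3 + 10r^2 + 33r + 36 = (r + 3)^2(r + 4).
Roots (with multiplicity): -4, -3, -3.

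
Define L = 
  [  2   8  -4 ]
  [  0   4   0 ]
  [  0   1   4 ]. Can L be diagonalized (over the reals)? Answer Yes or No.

Characteristic polynomial: p(t) = t^3 - 10t^2 + 32t - 32 = (t - 4)^2(t - 2).
t = 4 has algebraic multiplicity 2; rank(L − 4I) = 2, so geometric multiplicity = 1.
Geometric multiplicity < algebraic multiplicity, so L is not diagonalizable.

No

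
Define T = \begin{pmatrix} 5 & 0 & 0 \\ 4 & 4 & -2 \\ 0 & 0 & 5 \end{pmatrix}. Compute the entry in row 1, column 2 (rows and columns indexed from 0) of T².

Characteristic polynomial: λ^3 - 14λ^2 + 65λ - 100 = (λ - 5)^2(λ - 4), so the eigenvalues are 4, 5, 5.
λ=4: eigenvector (0, 1, 0).
λ=5: eigenvector (1, 4, 0).
λ=5: eigenvector (0, -2, 1).
P = [[0, 1, 0], [1, 4, -2], [0, 0, 1]], D = diag(4, 5, 5), P⁻¹ = [[-4, 1, 2], [1, 0, 0], [0, 0, 1]].
T² = P·diag(16, 25, 25)·P⁻¹ = [[25, 0, 0], [36, 16, -18], [0, 0, 25]].
The requested entry is -18.

-18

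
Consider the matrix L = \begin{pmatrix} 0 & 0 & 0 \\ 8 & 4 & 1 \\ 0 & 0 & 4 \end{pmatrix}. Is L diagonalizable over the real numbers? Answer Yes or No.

No

Characteristic polynomial: p(λ) = λ^3 - 8λ^2 + 16λ = λ(λ - 4)^2.
λ = 4 has algebraic multiplicity 2; rank(L − 4I) = 2, so geometric multiplicity = 1.
Geometric multiplicity < algebraic multiplicity, so L is not diagonalizable.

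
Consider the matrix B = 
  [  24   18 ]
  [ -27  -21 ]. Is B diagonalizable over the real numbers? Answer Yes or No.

Yes

Characteristic polynomial: p(λ) = λ^2 - 3λ - 18 = (λ - 6)(λ + 3).
All 2 eigenvalues are distinct, so B is diagonalizable.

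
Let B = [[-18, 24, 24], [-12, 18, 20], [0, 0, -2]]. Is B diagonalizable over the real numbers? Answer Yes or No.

Yes

Characteristic polynomial: p(λ) = λ^3 + 2λ^2 - 36λ - 72 = (λ - 6)(λ + 2)(λ + 6).
All 3 eigenvalues are distinct, so B is diagonalizable.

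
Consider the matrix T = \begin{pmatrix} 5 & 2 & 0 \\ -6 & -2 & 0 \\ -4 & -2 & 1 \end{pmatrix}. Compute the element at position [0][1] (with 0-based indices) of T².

6

Characteristic polynomial: s^3 - 4s^2 + 5s - 2 = (s - 2)(s - 1)^2, so the eigenvalues are 1, 1, 2.
s=1: eigenvector (1, -2, 1).
s=2: eigenvector (2, -3, -2).
s=1: eigenvector (0, 0, 1).
P = [[1, 2, 0], [-2, -3, 0], [1, -2, 1]], D = diag(1, 2, 1), P⁻¹ = [[-3, -2, 0], [2, 1, 0], [7, 4, 1]].
T² = P·diag(1, 4, 1)·P⁻¹ = [[13, 6, 0], [-18, -8, 0], [-12, -6, 1]].
The requested entry is 6.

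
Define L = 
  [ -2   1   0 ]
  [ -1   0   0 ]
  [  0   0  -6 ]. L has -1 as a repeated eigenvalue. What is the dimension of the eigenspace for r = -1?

L + 1I = [[-1, 1, 0], [-1, 1, 0], [0, 0, -5]].
This matrix has rank 2, so its null space has dimension 3 − 2 = 1.

1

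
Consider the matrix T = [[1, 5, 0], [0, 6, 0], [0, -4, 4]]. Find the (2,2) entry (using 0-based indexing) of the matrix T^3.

Characteristic polynomial: λ^3 - 11λ^2 + 34λ - 24 = (λ - 6)(λ - 4)(λ - 1), so the eigenvalues are 1, 4, 6.
λ=1: eigenvector (1, 0, 0).
λ=6: eigenvector (1, 1, -2).
λ=4: eigenvector (0, 0, 1).
P = [[1, 1, 0], [0, 1, 0], [0, -2, 1]], D = diag(1, 6, 4), P⁻¹ = [[1, -1, 0], [0, 1, 0], [0, 2, 1]].
T³ = P·diag(1, 216, 64)·P⁻¹ = [[1, 215, 0], [0, 216, 0], [0, -304, 64]].
The requested entry is 64.

64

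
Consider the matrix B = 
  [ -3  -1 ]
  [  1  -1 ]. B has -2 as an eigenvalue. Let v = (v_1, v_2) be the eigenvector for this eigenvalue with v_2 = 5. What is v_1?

B + 2I = [[-1, -1], [1, 1]].
Solving (B + 2I)v = 0 gives the eigenspace spanned by (-5, 5).
With v_2 = 5, v = (-5, 5), so v_1 = -5.

-5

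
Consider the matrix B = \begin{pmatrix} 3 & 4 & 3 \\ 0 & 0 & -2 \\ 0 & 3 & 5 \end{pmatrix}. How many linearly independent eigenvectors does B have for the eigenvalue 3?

1

B − 3I = [[0, 4, 3], [0, -3, -2], [0, 3, 2]].
This matrix has rank 2, so its null space has dimension 3 − 2 = 1.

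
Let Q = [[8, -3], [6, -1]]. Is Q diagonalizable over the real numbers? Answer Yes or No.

Yes

Characteristic polynomial: p(λ) = λ^2 - 7λ + 10 = (λ - 5)(λ - 2).
All 2 eigenvalues are distinct, so Q is diagonalizable.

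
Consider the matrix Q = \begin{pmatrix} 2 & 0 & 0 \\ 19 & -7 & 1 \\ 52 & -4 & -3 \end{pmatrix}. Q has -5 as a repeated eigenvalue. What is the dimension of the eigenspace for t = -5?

1

Q + 5I = [[7, 0, 0], [19, -2, 1], [52, -4, 2]].
This matrix has rank 2, so its null space has dimension 3 − 2 = 1.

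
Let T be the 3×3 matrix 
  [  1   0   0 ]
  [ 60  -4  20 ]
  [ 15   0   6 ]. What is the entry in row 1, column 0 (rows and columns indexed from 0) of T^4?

6240

Characteristic polynomial: s^3 - 3s^2 - 22s + 24 = (s - 6)(s - 1)(s + 4), so the eigenvalues are -4, 1, 6.
s=6: eigenvector (0, 2, 1).
s=-4: eigenvector (0, 1, 0).
s=1: eigenvector (1, 0, -3).
P = [[0, 0, 1], [2, 1, 0], [1, 0, -3]], D = diag(6, -4, 1), P⁻¹ = [[3, 0, 1], [-6, 1, -2], [1, 0, 0]].
T⁴ = P·diag(1296, 256, 1)·P⁻¹ = [[1, 0, 0], [6240, 256, 2080], [3885, 0, 1296]].
The requested entry is 6240.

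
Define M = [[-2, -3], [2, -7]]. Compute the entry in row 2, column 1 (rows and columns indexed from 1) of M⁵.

4202

Characteristic polynomial: t^2 + 9t + 20 = (t + 4)(t + 5), so the eigenvalues are -5, -4.
t=-4: eigenvector (3, 2).
t=-5: eigenvector (1, 1).
P = [[3, 1], [2, 1]], D = diag(-4, -5), P⁻¹ = [[1, -1], [-2, 3]].
M⁵ = P·diag(-1024, -3125)·P⁻¹ = [[3178, -6303], [4202, -7327]].
The requested entry is 4202.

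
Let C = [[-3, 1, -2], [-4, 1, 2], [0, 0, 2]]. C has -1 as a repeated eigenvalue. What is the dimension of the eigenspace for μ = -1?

1

C + 1I = [[-2, 1, -2], [-4, 2, 2], [0, 0, 3]].
This matrix has rank 2, so its null space has dimension 3 − 2 = 1.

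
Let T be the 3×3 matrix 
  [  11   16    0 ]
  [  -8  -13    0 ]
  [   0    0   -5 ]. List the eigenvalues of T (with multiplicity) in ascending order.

Characteristic polynomial: p(s) = s^3 + 7s^2 - 5s - 75 = (s - 3)(s + 5)^2.
Roots (with multiplicity): -5, -5, 3.

-5, -5, 3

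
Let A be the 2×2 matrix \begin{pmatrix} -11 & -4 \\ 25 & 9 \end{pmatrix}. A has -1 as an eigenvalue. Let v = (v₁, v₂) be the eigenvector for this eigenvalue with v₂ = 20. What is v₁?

-8

A + 1I = [[-10, -4], [25, 10]].
Solving (A + 1I)v = 0 gives the eigenspace spanned by (-8, 20).
With v₂ = 20, v = (-8, 20), so v₁ = -8.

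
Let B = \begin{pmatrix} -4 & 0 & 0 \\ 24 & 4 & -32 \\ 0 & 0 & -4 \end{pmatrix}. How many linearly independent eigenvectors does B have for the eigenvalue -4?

2

B + 4I = [[0, 0, 0], [24, 8, -32], [0, 0, 0]].
This matrix has rank 1, so its null space has dimension 3 − 1 = 2.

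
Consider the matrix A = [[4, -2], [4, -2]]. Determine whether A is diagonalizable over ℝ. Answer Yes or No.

Yes

Characteristic polynomial: p(r) = r^2 - 2r = r(r - 2).
All 2 eigenvalues are distinct, so A is diagonalizable.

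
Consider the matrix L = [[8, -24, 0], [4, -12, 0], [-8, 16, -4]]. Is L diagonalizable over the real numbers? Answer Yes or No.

Characteristic polynomial: p(s) = s^3 + 8s^2 + 16s = s(s + 4)^2.
s = -4 has algebraic multiplicity 2; rank(L + 4I) = 1, so geometric multiplicity = 2.
Every eigenvalue has geometric = algebraic multiplicity, so L is diagonalizable.

Yes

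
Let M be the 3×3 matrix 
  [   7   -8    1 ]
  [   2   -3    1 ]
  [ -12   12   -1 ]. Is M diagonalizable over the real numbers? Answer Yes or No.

Characteristic polynomial: p(t) = t^3 - 3t^2 - 9t - 5 = (t - 5)(t + 1)^2.
t = -1 has algebraic multiplicity 2; rank(M + 1I) = 2, so geometric multiplicity = 1.
Geometric multiplicity < algebraic multiplicity, so M is not diagonalizable.

No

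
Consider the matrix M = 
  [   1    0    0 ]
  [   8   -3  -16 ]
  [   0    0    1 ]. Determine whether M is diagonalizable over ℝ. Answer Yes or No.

Yes

Characteristic polynomial: p(μ) = μ^3 + μ^2 - 5μ + 3 = (μ - 1)^2(μ + 3).
μ = 1 has algebraic multiplicity 2; rank(M − 1I) = 1, so geometric multiplicity = 2.
Every eigenvalue has geometric = algebraic multiplicity, so M is diagonalizable.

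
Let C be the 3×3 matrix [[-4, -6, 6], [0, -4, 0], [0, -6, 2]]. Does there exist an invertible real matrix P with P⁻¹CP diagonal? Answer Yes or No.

Characteristic polynomial: p(s) = s^3 + 6s^2 - 32 = (s - 2)(s + 4)^2.
s = -4 has algebraic multiplicity 2; rank(C + 4I) = 1, so geometric multiplicity = 2.
Every eigenvalue has geometric = algebraic multiplicity, so C is diagonalizable.

Yes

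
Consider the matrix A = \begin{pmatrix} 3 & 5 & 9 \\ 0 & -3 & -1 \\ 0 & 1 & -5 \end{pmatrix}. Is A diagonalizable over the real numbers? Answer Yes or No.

No

Characteristic polynomial: p(t) = t^3 + 5t^2 - 8t - 48 = (t - 3)(t + 4)^2.
t = -4 has algebraic multiplicity 2; rank(A + 4I) = 2, so geometric multiplicity = 1.
Geometric multiplicity < algebraic multiplicity, so A is not diagonalizable.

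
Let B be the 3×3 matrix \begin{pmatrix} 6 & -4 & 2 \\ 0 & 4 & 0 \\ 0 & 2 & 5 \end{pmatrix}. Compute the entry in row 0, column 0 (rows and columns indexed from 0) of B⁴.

Characteristic polynomial: s^3 - 15s^2 + 74s - 120 = (s - 6)(s - 5)(s - 4), so the eigenvalues are 4, 5, 6.
s=5: eigenvector (-2, 0, 1).
s=4: eigenvector (4, 1, -2).
s=6: eigenvector (1, 0, 0).
P = [[-2, 4, 1], [0, 1, 0], [1, -2, 0]], D = diag(5, 4, 6), P⁻¹ = [[0, 2, 1], [0, 1, 0], [1, 0, 2]].
B⁴ = P·diag(625, 256, 1296)·P⁻¹ = [[1296, -1476, 1342], [0, 256, 0], [0, 738, 625]].
The requested entry is 1296.

1296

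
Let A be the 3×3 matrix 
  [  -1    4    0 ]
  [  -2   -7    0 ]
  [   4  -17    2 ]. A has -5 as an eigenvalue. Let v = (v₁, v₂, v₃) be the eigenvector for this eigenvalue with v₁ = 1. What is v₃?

A + 5I = [[4, 4, 0], [-2, -2, 0], [4, -17, 7]].
Solving (A + 5I)v = 0 gives the eigenspace spanned by (1, -1, -3).
With v₁ = 1, v = (1, -1, -3), so v₃ = -3.

-3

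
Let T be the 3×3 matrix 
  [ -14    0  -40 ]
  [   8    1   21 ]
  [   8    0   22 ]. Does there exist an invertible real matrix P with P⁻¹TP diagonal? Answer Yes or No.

Characteristic polynomial: p(λ) = λ^3 - 9λ^2 + 20λ - 12 = (λ - 6)(λ - 2)(λ - 1).
All 3 eigenvalues are distinct, so T is diagonalizable.

Yes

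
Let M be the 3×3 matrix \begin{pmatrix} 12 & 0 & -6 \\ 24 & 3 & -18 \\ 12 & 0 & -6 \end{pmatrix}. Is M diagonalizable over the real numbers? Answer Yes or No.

Yes

Characteristic polynomial: p(λ) = λ^3 - 9λ^2 + 18λ = λ(λ - 6)(λ - 3).
All 3 eigenvalues are distinct, so M is diagonalizable.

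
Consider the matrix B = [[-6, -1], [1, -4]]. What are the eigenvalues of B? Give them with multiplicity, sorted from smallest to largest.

-5, -5

Characteristic polynomial: p(μ) = μ^2 + 10μ + 25 = (μ + 5)^2.
Roots (with multiplicity): -5, -5.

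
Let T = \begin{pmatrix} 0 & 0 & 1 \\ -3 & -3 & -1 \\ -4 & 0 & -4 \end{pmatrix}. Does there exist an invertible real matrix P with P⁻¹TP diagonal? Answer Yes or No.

Characteristic polynomial: p(μ) = μ^3 + 7μ^2 + 16μ + 12 = (μ + 2)^2(μ + 3).
μ = -2 has algebraic multiplicity 2; rank(T + 2I) = 2, so geometric multiplicity = 1.
Geometric multiplicity < algebraic multiplicity, so T is not diagonalizable.

No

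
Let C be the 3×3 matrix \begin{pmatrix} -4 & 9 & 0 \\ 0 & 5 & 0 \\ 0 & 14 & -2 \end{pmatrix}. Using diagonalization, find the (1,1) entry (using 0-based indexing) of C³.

Characteristic polynomial: t^3 + t^2 - 22t - 40 = (t - 5)(t + 2)(t + 4), so the eigenvalues are -4, -2, 5.
t=-4: eigenvector (1, 0, 0).
t=5: eigenvector (1, 1, 2).
t=-2: eigenvector (0, 0, 1).
P = [[1, 1, 0], [0, 1, 0], [0, 2, 1]], D = diag(-4, 5, -2), P⁻¹ = [[1, -1, 0], [0, 1, 0], [0, -2, 1]].
C³ = P·diag(-64, 125, -8)·P⁻¹ = [[-64, 189, 0], [0, 125, 0], [0, 266, -8]].
The requested entry is 125.

125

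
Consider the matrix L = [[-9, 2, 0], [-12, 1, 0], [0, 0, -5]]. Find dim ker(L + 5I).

L + 5I = [[-4, 2, 0], [-12, 6, 0], [0, 0, 0]].
This matrix has rank 1, so its null space has dimension 3 − 1 = 2.

2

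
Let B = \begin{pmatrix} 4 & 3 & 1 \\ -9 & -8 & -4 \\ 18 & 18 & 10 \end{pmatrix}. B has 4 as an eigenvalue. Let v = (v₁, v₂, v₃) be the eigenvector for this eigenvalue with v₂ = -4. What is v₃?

B − 4I = [[0, 3, 1], [-9, -12, -4], [18, 18, 6]].
Solving (B − 4I)v = 0 gives the eigenspace spanned by (0, -4, 12).
With v₂ = -4, v = (0, -4, 12), so v₃ = 12.

12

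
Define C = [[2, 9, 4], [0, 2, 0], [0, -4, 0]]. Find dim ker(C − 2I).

1

C − 2I = [[0, 9, 4], [0, 0, 0], [0, -4, -2]].
This matrix has rank 2, so its null space has dimension 3 − 2 = 1.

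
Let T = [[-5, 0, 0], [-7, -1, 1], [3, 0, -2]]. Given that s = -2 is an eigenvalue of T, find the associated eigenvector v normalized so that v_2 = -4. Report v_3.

T + 2I = [[-3, 0, 0], [-7, 1, 1], [3, 0, 0]].
Solving (T + 2I)v = 0 gives the eigenspace spanned by (0, -4, 4).
With v_2 = -4, v = (0, -4, 4), so v_3 = 4.

4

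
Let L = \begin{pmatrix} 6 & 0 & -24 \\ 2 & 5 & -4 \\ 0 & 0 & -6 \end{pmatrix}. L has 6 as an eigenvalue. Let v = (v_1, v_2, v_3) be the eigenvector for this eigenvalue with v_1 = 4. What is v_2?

L − 6I = [[0, 0, -24], [2, -1, -4], [0, 0, -12]].
Solving (L − 6I)v = 0 gives the eigenspace spanned by (4, 8, 0).
With v_1 = 4, v = (4, 8, 0), so v_2 = 8.

8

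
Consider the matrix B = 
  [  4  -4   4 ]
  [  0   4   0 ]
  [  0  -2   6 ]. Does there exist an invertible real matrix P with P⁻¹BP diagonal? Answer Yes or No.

Characteristic polynomial: p(μ) = μ^3 - 14μ^2 + 64μ - 96 = (μ - 6)(μ - 4)^2.
μ = 4 has algebraic multiplicity 2; rank(B − 4I) = 1, so geometric multiplicity = 2.
Every eigenvalue has geometric = algebraic multiplicity, so B is diagonalizable.

Yes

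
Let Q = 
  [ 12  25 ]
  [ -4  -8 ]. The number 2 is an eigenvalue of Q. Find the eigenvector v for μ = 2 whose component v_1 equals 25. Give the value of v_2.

-10

Q − 2I = [[10, 25], [-4, -10]].
Solving (Q − 2I)v = 0 gives the eigenspace spanned by (25, -10).
With v_1 = 25, v = (25, -10), so v_2 = -10.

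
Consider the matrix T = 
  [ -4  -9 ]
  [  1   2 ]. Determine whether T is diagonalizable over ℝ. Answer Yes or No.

No

Characteristic polynomial: p(λ) = λ^2 + 2λ + 1 = (λ + 1)^2.
λ = -1 has algebraic multiplicity 2; rank(T + 1I) = 1, so geometric multiplicity = 1.
Geometric multiplicity < algebraic multiplicity, so T is not diagonalizable.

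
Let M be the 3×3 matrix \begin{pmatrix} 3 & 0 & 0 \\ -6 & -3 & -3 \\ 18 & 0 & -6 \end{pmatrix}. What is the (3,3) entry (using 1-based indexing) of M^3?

Characteristic polynomial: t^3 + 6t^2 - 9t - 54 = (t - 3)(t + 3)(t + 6), so the eigenvalues are -6, -3, 3.
t=3: eigenvector (1, -2, 2).
t=-3: eigenvector (0, 1, 0).
t=-6: eigenvector (0, 1, 1).
P = [[1, 0, 0], [-2, 1, 1], [2, 0, 1]], D = diag(3, -3, -6), P⁻¹ = [[1, 0, 0], [4, 1, -1], [-2, 0, 1]].
M³ = P·diag(27, -27, -216)·P⁻¹ = [[27, 0, 0], [270, -27, -189], [486, 0, -216]].
The requested entry is -216.

-216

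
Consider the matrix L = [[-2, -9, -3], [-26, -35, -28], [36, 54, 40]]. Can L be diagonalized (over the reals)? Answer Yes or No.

Characteristic polynomial: p(λ) = λ^3 - 3λ^2 - 24λ + 80 = (λ - 4)^2(λ + 5).
λ = 4 has algebraic multiplicity 2; rank(L − 4I) = 2, so geometric multiplicity = 1.
Geometric multiplicity < algebraic multiplicity, so L is not diagonalizable.

No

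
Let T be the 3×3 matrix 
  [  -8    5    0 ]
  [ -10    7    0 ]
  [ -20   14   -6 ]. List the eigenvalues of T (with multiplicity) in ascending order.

-6, -3, 2

Characteristic polynomial: p(μ) = μ^3 + 7μ^2 - 36 = (μ - 2)(μ + 3)(μ + 6).
Roots (with multiplicity): -6, -3, 2.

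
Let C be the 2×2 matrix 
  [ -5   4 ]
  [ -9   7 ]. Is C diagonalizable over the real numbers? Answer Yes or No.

No

Characteristic polynomial: p(s) = s^2 - 2s + 1 = (s - 1)^2.
s = 1 has algebraic multiplicity 2; rank(C − 1I) = 1, so geometric multiplicity = 1.
Geometric multiplicity < algebraic multiplicity, so C is not diagonalizable.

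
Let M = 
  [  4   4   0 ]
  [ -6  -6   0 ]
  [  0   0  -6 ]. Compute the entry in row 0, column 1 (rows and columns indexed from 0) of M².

Characteristic polynomial: λ^3 + 8λ^2 + 12λ = λ(λ + 2)(λ + 6), so the eigenvalues are -6, -2, 0.
λ=0: eigenvector (1, -1, 0).
λ=-2: eigenvector (-2, 3, 0).
λ=-6: eigenvector (0, 0, 1).
P = [[1, -2, 0], [-1, 3, 0], [0, 0, 1]], D = diag(0, -2, -6), P⁻¹ = [[3, 2, 0], [1, 1, 0], [0, 0, 1]].
M² = P·diag(0, 4, 36)·P⁻¹ = [[-8, -8, 0], [12, 12, 0], [0, 0, 36]].
The requested entry is -8.

-8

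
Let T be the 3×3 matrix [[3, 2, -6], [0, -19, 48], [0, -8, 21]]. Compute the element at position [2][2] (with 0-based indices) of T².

Characteristic polynomial: λ^3 - 5λ^2 - 9λ + 45 = (λ - 5)(λ - 3)(λ + 3), so the eigenvalues are -3, 3, 5.
λ=3: eigenvector (1, 0, 0).
λ=-3: eigenvector (0, 3, 1).
λ=5: eigenvector (-1, 2, 1).
P = [[1, 0, -1], [0, 3, 2], [0, 1, 1]], D = diag(3, -3, 5), P⁻¹ = [[1, -1, 3], [0, 1, -2], [0, -1, 3]].
T² = P·diag(9, 9, 25)·P⁻¹ = [[9, 16, -48], [0, -23, 96], [0, -16, 57]].
The requested entry is 57.

57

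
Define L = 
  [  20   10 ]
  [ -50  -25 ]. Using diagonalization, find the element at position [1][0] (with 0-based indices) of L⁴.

6250

Characteristic polynomial: s^2 + 5s = s(s + 5), so the eigenvalues are -5, 0.
s=-5: eigenvector (-2, 5).
s=0: eigenvector (1, -2).
P = [[-2, 1], [5, -2]], D = diag(-5, 0), P⁻¹ = [[2, 1], [5, 2]].
L⁴ = P·diag(625, 0)·P⁻¹ = [[-2500, -1250], [6250, 3125]].
The requested entry is 6250.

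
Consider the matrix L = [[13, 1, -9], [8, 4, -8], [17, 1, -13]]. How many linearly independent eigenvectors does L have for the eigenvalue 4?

1

L − 4I = [[9, 1, -9], [8, 0, -8], [17, 1, -17]].
This matrix has rank 2, so its null space has dimension 3 − 2 = 1.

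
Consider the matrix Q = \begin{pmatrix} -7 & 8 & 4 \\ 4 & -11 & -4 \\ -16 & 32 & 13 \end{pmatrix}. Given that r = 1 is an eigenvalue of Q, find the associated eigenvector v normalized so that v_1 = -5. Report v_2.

Q − 1I = [[-8, 8, 4], [4, -12, -4], [-16, 32, 12]].
Solving (Q − 1I)v = 0 gives the eigenspace spanned by (-5, 5, -20).
With v_1 = -5, v = (-5, 5, -20), so v_2 = 5.

5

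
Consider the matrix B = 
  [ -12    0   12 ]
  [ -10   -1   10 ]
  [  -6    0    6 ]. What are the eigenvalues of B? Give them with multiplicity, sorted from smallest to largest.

Characteristic polynomial: p(t) = t^3 + 7t^2 + 6t = t(t + 1)(t + 6).
Roots (with multiplicity): -6, -1, 0.

-6, -1, 0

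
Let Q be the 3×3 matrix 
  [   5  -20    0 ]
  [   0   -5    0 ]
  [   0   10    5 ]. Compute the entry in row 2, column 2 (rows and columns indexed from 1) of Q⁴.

625

Characteristic polynomial: μ^3 - 5μ^2 - 25μ + 125 = (μ - 5)^2(μ + 5), so the eigenvalues are -5, 5, 5.
μ=5: eigenvector (0, 0, 1).
μ=-5: eigenvector (2, 1, -1).
μ=5: eigenvector (1, 0, 0).
P = [[0, 2, 1], [0, 1, 0], [1, -1, 0]], D = diag(5, -5, 5), P⁻¹ = [[0, 1, 1], [0, 1, 0], [1, -2, 0]].
Q⁴ = P·diag(625, 625, 625)·P⁻¹ = [[625, 0, 0], [0, 625, 0], [0, 0, 625]].
The requested entry is 625.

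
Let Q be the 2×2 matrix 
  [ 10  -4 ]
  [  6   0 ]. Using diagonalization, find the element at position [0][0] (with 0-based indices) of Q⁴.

3376

Characteristic polynomial: t^2 - 10t + 24 = (t - 6)(t - 4), so the eigenvalues are 4, 6.
t=6: eigenvector (-1, -1).
t=4: eigenvector (-2, -3).
P = [[-1, -2], [-1, -3]], D = diag(6, 4), P⁻¹ = [[-3, 2], [1, -1]].
Q⁴ = P·diag(1296, 256)·P⁻¹ = [[3376, -2080], [3120, -1824]].
The requested entry is 3376.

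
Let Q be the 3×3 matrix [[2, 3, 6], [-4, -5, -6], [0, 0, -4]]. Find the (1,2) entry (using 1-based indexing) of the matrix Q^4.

-45

Characteristic polynomial: s^3 + 7s^2 + 14s + 8 = (s + 1)(s + 2)(s + 4), so the eigenvalues are -4, -2, -1.
s=-4: eigenvector (-2, 2, 1).
s=-1: eigenvector (-1, 1, 0).
s=-2: eigenvector (-3, 4, 0).
P = [[-2, -1, -3], [2, 1, 4], [1, 0, 0]], D = diag(-4, -1, -2), P⁻¹ = [[0, 0, 1], [-4, -3, -2], [1, 1, 0]].
Q⁴ = P·diag(256, 1, 16)·P⁻¹ = [[-44, -45, -510], [60, 61, 510], [0, 0, 256]].
The requested entry is -45.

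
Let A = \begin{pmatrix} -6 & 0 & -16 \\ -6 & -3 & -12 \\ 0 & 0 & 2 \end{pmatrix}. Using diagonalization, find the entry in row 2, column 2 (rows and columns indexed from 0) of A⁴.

16

Characteristic polynomial: s^3 + 7s^2 - 36 = (s - 2)(s + 3)(s + 6), so the eigenvalues are -6, -3, 2.
s=-3: eigenvector (0, 1, 0).
s=-6: eigenvector (1, 2, 0).
s=2: eigenvector (-2, 0, 1).
P = [[0, 1, -2], [1, 2, 0], [0, 0, 1]], D = diag(-3, -6, 2), P⁻¹ = [[-2, 1, -4], [1, 0, 2], [0, 0, 1]].
A⁴ = P·diag(81, 1296, 16)·P⁻¹ = [[1296, 0, 2560], [2430, 81, 4860], [0, 0, 16]].
The requested entry is 16.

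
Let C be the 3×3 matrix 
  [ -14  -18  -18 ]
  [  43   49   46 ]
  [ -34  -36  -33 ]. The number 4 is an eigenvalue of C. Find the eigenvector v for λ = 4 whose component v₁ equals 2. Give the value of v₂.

C − 4I = [[-18, -18, -18], [43, 45, 46], [-34, -36, -37]].
Solving (C − 4I)v = 0 gives the eigenspace spanned by (2, -6, 4).
With v₁ = 2, v = (2, -6, 4), so v₂ = -6.

-6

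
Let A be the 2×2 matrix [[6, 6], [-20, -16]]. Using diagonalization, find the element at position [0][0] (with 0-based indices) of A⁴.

Characteristic polynomial: r^2 + 10r + 24 = (r + 4)(r + 6), so the eigenvalues are -6, -4.
r=-4: eigenvector (3, -5).
r=-6: eigenvector (1, -2).
P = [[3, 1], [-5, -2]], D = diag(-4, -6), P⁻¹ = [[2, 1], [-5, -3]].
A⁴ = P·diag(256, 1296)·P⁻¹ = [[-4944, -3120], [10400, 6496]].
The requested entry is -4944.

-4944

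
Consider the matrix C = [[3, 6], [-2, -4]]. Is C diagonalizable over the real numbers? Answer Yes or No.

Characteristic polynomial: p(r) = r^2 + r = r(r + 1).
All 2 eigenvalues are distinct, so C is diagonalizable.

Yes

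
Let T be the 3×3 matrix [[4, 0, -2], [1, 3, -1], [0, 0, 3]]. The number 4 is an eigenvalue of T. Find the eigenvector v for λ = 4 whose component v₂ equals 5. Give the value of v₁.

T − 4I = [[0, 0, -2], [1, -1, -1], [0, 0, -1]].
Solving (T − 4I)v = 0 gives the eigenspace spanned by (5, 5, 0).
With v₂ = 5, v = (5, 5, 0), so v₁ = 5.

5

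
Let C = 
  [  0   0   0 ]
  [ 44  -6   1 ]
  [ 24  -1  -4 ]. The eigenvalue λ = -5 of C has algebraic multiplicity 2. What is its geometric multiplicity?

1

C + 5I = [[5, 0, 0], [44, -1, 1], [24, -1, 1]].
This matrix has rank 2, so its null space has dimension 3 − 2 = 1.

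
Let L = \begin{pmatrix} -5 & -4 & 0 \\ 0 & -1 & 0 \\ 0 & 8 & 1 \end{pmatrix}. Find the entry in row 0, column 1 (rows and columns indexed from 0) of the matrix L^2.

24

Characteristic polynomial: r^3 + 5r^2 - r - 5 = (r - 1)(r + 1)(r + 5), so the eigenvalues are -5, -1, 1.
r=-5: eigenvector (1, 0, 0).
r=1: eigenvector (0, 0, 1).
r=-1: eigenvector (-1, 1, -4).
P = [[1, 0, -1], [0, 0, 1], [0, 1, -4]], D = diag(-5, 1, -1), P⁻¹ = [[1, 1, 0], [0, 4, 1], [0, 1, 0]].
L² = P·diag(25, 1, 1)·P⁻¹ = [[25, 24, 0], [0, 1, 0], [0, 0, 1]].
The requested entry is 24.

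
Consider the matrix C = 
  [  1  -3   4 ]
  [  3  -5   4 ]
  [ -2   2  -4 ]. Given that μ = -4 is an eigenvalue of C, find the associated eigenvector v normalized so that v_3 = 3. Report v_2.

-6

C + 4I = [[5, -3, 4], [3, -1, 4], [-2, 2, 0]].
Solving (C + 4I)v = 0 gives the eigenspace spanned by (-6, -6, 3).
With v_3 = 3, v = (-6, -6, 3), so v_2 = -6.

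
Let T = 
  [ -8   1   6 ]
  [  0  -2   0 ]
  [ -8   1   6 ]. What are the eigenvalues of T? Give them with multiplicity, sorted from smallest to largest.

Characteristic polynomial: p(s) = s^3 + 4s^2 + 4s = s(s + 2)^2.
Roots (with multiplicity): -2, -2, 0.

-2, -2, 0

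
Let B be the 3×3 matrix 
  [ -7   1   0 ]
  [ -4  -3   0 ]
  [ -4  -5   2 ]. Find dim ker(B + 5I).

1

B + 5I = [[-2, 1, 0], [-4, 2, 0], [-4, -5, 7]].
This matrix has rank 2, so its null space has dimension 3 − 2 = 1.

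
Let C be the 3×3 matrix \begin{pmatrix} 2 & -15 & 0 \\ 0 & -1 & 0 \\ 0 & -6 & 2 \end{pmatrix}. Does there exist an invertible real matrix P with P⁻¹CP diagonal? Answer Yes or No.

Yes

Characteristic polynomial: p(λ) = λ^3 - 3λ^2 + 4 = (λ - 2)^2(λ + 1).
λ = 2 has algebraic multiplicity 2; rank(C − 2I) = 1, so geometric multiplicity = 2.
Every eigenvalue has geometric = algebraic multiplicity, so C is diagonalizable.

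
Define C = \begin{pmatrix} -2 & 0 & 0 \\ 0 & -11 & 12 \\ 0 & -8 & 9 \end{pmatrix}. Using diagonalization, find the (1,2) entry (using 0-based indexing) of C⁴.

-240

Characteristic polynomial: t^3 + 4t^2 + t - 6 = (t - 1)(t + 2)(t + 3), so the eigenvalues are -3, -2, 1.
t=-2: eigenvector (1, 0, 0).
t=-3: eigenvector (0, 3, 2).
t=1: eigenvector (0, 1, 1).
P = [[1, 0, 0], [0, 3, 1], [0, 2, 1]], D = diag(-2, -3, 1), P⁻¹ = [[1, 0, 0], [0, 1, -1], [0, -2, 3]].
C⁴ = P·diag(16, 81, 1)·P⁻¹ = [[16, 0, 0], [0, 241, -240], [0, 160, -159]].
The requested entry is -240.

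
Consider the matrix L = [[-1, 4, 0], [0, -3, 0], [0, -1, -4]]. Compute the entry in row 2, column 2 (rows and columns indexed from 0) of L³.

Characteristic polynomial: r^3 + 8r^2 + 19r + 12 = (r + 1)(r + 3)(r + 4), so the eigenvalues are -4, -3, -1.
r=-1: eigenvector (1, 0, 0).
r=-4: eigenvector (0, 0, 1).
r=-3: eigenvector (-2, 1, -1).
P = [[1, 0, -2], [0, 0, 1], [0, 1, -1]], D = diag(-1, -4, -3), P⁻¹ = [[1, 2, 0], [0, 1, 1], [0, 1, 0]].
L³ = P·diag(-1, -64, -27)·P⁻¹ = [[-1, 52, 0], [0, -27, 0], [0, -37, -64]].
The requested entry is -64.

-64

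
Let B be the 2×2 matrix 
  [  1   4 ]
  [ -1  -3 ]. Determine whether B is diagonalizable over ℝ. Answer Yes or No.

Characteristic polynomial: p(s) = s^2 + 2s + 1 = (s + 1)^2.
s = -1 has algebraic multiplicity 2; rank(B + 1I) = 1, so geometric multiplicity = 1.
Geometric multiplicity < algebraic multiplicity, so B is not diagonalizable.

No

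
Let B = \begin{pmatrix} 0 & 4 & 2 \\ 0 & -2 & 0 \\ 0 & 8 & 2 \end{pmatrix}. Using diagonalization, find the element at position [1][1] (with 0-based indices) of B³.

-8

Characteristic polynomial: t^3 - 4t = t(t - 2)(t + 2), so the eigenvalues are -2, 0, 2.
t=2: eigenvector (1, 0, 1).
t=0: eigenvector (-1, 0, 0).
t=-2: eigenvector (0, 1, -2).
P = [[1, -1, 0], [0, 0, 1], [1, 0, -2]], D = diag(2, 0, -2), P⁻¹ = [[0, 2, 1], [-1, 2, 1], [0, 1, 0]].
B³ = P·diag(8, 0, -8)·P⁻¹ = [[0, 16, 8], [0, -8, 0], [0, 32, 8]].
The requested entry is -8.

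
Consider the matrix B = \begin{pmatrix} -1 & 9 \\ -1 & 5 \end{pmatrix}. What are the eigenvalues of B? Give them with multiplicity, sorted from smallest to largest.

2, 2

Characteristic polynomial: p(λ) = λ^2 - 4λ + 4 = (λ - 2)^2.
Roots (with multiplicity): 2, 2.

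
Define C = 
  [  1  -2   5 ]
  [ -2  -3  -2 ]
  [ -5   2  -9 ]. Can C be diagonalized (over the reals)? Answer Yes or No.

No

Characteristic polynomial: p(λ) = λ^3 + 11λ^2 + 40λ + 48 = (λ + 3)(λ + 4)^2.
λ = -4 has algebraic multiplicity 2; rank(C + 4I) = 2, so geometric multiplicity = 1.
Geometric multiplicity < algebraic multiplicity, so C is not diagonalizable.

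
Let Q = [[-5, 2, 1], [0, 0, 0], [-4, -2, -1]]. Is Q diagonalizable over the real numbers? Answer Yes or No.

Characteristic polynomial: p(t) = t^3 + 6t^2 + 9t = t(t + 3)^2.
t = -3 has algebraic multiplicity 2; rank(Q + 3I) = 2, so geometric multiplicity = 1.
Geometric multiplicity < algebraic multiplicity, so Q is not diagonalizable.

No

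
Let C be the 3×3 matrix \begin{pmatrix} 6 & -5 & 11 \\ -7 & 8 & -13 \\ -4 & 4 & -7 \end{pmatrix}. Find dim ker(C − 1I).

1

C − 1I = [[5, -5, 11], [-7, 7, -13], [-4, 4, -8]].
This matrix has rank 2, so its null space has dimension 3 − 2 = 1.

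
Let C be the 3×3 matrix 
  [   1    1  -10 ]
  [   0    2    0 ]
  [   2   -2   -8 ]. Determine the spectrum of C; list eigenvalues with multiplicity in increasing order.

-4, -3, 2

Characteristic polynomial: p(s) = s^3 + 5s^2 - 2s - 24 = (s - 2)(s + 3)(s + 4).
Roots (with multiplicity): -4, -3, 2.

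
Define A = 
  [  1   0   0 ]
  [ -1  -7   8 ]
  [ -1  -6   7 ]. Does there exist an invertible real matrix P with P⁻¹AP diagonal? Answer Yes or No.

Characteristic polynomial: p(λ) = λ^3 - λ^2 - λ + 1 = (λ - 1)^2(λ + 1).
λ = 1 has algebraic multiplicity 2; rank(A − 1I) = 2, so geometric multiplicity = 1.
Geometric multiplicity < algebraic multiplicity, so A is not diagonalizable.

No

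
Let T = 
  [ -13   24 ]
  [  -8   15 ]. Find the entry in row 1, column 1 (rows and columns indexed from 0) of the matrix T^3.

111

Characteristic polynomial: r^2 - 2r - 3 = (r - 3)(r + 1), so the eigenvalues are -1, 3.
r=-1: eigenvector (2, 1).
r=3: eigenvector (-3, -2).
P = [[2, -3], [1, -2]], D = diag(-1, 3), P⁻¹ = [[2, -3], [1, -2]].
T³ = P·diag(-1, 27)·P⁻¹ = [[-85, 168], [-56, 111]].
The requested entry is 111.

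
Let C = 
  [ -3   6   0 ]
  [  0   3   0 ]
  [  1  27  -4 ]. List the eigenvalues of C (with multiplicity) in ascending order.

-4, -3, 3

Characteristic polynomial: p(t) = t^3 + 4t^2 - 9t - 36 = (t - 3)(t + 3)(t + 4).
Roots (with multiplicity): -4, -3, 3.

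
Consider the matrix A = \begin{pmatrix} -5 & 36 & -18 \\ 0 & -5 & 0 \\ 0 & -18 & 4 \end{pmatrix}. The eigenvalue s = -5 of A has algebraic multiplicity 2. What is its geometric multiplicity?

2

A + 5I = [[0, 36, -18], [0, 0, 0], [0, -18, 9]].
This matrix has rank 1, so its null space has dimension 3 − 1 = 2.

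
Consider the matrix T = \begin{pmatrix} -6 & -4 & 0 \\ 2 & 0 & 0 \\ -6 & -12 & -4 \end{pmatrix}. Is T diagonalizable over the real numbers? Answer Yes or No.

Characteristic polynomial: p(λ) = λ^3 + 10λ^2 + 32λ + 32 = (λ + 2)(λ + 4)^2.
λ = -4 has algebraic multiplicity 2; rank(T + 4I) = 1, so geometric multiplicity = 2.
Every eigenvalue has geometric = algebraic multiplicity, so T is diagonalizable.

Yes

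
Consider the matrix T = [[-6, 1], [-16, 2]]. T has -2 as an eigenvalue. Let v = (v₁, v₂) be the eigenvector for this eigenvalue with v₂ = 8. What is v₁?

2

T + 2I = [[-4, 1], [-16, 4]].
Solving (T + 2I)v = 0 gives the eigenspace spanned by (2, 8).
With v₂ = 8, v = (2, 8), so v₁ = 2.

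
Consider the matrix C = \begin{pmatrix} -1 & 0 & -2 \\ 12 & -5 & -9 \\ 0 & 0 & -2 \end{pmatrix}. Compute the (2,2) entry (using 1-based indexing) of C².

25

Characteristic polynomial: s^3 + 8s^2 + 17s + 10 = (s + 1)(s + 2)(s + 5), so the eigenvalues are -5, -2, -1.
s=-1: eigenvector (1, 3, 0).
s=-5: eigenvector (0, 1, 0).
s=-2: eigenvector (2, 5, 1).
P = [[1, 0, 2], [3, 1, 5], [0, 0, 1]], D = diag(-1, -5, -2), P⁻¹ = [[1, 0, -2], [-3, 1, 1], [0, 0, 1]].
C² = P·diag(1, 25, 4)·P⁻¹ = [[1, 0, 6], [-72, 25, 39], [0, 0, 4]].
The requested entry is 25.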